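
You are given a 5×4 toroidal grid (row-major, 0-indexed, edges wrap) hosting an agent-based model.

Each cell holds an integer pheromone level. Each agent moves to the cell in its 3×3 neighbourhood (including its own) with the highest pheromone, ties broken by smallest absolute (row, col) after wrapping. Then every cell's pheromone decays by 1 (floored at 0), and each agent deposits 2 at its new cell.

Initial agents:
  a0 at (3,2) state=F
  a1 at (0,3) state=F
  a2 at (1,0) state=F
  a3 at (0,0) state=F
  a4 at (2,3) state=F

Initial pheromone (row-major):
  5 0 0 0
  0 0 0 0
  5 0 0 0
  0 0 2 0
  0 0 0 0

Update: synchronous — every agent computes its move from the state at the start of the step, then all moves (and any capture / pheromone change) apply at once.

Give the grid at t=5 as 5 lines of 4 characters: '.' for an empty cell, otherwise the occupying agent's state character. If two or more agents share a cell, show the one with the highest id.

t=1: a0@(3,2) a1@(0,0) a2@(0,0) a3@(0,0) a4@(2,0) | pheromone: 10 0 0 0 / 0 0 0 0 / 6 0 0 0 / 0 0 3 0 / 0 0 0 0
t=2: a0@(3,2) a1@(0,0) a2@(0,0) a3@(0,0) a4@(2,0) | pheromone: 15 0 0 0 / 0 0 0 0 / 7 0 0 0 / 0 0 4 0 / 0 0 0 0
t=3: a0@(3,2) a1@(0,0) a2@(0,0) a3@(0,0) a4@(2,0) | pheromone: 20 0 0 0 / 0 0 0 0 / 8 0 0 0 / 0 0 5 0 / 0 0 0 0
t=4: a0@(3,2) a1@(0,0) a2@(0,0) a3@(0,0) a4@(2,0) | pheromone: 25 0 0 0 / 0 0 0 0 / 9 0 0 0 / 0 0 6 0 / 0 0 0 0
t=5: a0@(3,2) a1@(0,0) a2@(0,0) a3@(0,0) a4@(2,0) | pheromone: 30 0 0 0 / 0 0 0 0 / 10 0 0 0 / 0 0 7 0 / 0 0 0 0

F...
....
F...
..F.
....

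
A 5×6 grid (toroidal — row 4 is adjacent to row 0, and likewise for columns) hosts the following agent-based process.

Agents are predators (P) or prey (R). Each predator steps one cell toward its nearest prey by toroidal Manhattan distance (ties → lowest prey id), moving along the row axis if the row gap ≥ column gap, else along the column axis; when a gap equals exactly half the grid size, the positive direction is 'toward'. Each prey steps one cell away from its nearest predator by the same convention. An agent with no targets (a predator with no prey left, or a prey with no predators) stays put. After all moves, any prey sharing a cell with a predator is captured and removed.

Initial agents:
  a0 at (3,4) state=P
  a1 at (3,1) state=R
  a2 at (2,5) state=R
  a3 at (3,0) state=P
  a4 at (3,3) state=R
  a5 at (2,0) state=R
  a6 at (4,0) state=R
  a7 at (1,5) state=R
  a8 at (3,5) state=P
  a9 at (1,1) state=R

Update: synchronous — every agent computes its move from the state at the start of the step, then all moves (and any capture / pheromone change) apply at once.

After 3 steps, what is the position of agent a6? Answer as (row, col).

(1, 1)

t=1: a0@(3,3):P a1@(3,2):R a2@(1,5):R a3@(3,1):P a4@(3,2):R a5@(1,0):R a6@(0,0):R a7@(0,5):R a8@(2,5):P a9@(0,1):R
t=2: a0@(3,2):P a1@(3,1):R a2@(0,5):R a3@(3,2):P a4@(3,1):R a5@(0,0):R a6@(1,0):R a7@(4,5):R a8@(1,5):P a9@(1,1):R
t=3: a0@(3,1):P a1@(3,0):R a2@(4,5):R a3@(3,1):P a4@(3,0):R a5@(4,0):R a6@(1,1):R a7@(3,5):R a8@(0,5):P a9@(1,2):R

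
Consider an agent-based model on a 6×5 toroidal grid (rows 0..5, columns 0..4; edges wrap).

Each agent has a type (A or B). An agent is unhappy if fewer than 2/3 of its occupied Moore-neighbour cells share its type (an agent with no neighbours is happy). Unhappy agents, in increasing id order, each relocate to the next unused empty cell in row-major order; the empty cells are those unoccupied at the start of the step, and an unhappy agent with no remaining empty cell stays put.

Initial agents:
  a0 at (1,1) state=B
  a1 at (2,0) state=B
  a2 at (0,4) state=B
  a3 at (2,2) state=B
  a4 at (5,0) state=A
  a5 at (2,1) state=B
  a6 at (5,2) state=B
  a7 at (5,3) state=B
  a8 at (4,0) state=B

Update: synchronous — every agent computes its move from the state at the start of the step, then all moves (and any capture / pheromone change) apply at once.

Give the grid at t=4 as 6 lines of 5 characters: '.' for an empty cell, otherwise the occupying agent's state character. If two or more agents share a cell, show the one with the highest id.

.ABB.
.B...
BBB..
.....
.....
..BB.

t=1: a0@(1,1):B a1@(2,0):B a2@(0,0):B a3@(2,2):B a4@(0,1):A a5@(2,1):B a6@(5,2):B a7@(5,3):B a8@(0,2):B
t=2: a0@(1,1):B a1@(2,0):B a2@(0,3):B a3@(2,2):B a4@(0,4):A a5@(2,1):B a6@(5,2):B a7@(5,3):B a8@(0,2):B
t=3: a0@(1,1):B a1@(2,0):B a2@(0,3):B a3@(2,2):B a4@(0,0):A a5@(2,1):B a6@(5,2):B a7@(5,3):B a8@(0,2):B
t=4: a0@(1,1):B a1@(2,0):B a2@(0,3):B a3@(2,2):B a4@(0,1):A a5@(2,1):B a6@(5,2):B a7@(5,3):B a8@(0,2):B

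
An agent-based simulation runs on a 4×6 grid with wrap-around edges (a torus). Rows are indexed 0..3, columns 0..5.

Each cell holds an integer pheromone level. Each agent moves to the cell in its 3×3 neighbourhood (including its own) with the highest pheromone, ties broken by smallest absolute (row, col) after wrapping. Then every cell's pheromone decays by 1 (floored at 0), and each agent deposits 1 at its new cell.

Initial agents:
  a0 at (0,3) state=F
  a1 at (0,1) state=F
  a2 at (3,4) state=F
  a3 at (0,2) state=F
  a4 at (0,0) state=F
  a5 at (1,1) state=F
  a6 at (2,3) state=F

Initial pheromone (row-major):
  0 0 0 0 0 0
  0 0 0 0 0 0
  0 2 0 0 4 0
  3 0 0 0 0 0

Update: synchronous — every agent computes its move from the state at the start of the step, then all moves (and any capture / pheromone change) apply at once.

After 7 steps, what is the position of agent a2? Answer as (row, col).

(2, 4)

t=1: a0@(0,2) a1@(3,0) a2@(2,4) a3@(0,1) a4@(3,0) a5@(2,1) a6@(2,4) | pheromone: 0 1 1 0 0 0 / 0 0 0 0 0 0 / 0 2 0 0 5 0 / 4 0 0 0 0 0
t=2: a0@(0,1) a1@(3,0) a2@(2,4) a3@(3,0) a4@(3,0) a5@(3,0) a6@(2,4) | pheromone: 0 1 0 0 0 0 / 0 0 0 0 0 0 / 0 1 0 0 6 0 / 7 0 0 0 0 0
t=3: a0@(3,0) a1@(3,0) a2@(2,4) a3@(3,0) a4@(3,0) a5@(3,0) a6@(2,4) | pheromone: 0 0 0 0 0 0 / 0 0 0 0 0 0 / 0 0 0 0 7 0 / 11 0 0 0 0 0
t=4: a0@(3,0) a1@(3,0) a2@(2,4) a3@(3,0) a4@(3,0) a5@(3,0) a6@(2,4) | pheromone: 0 0 0 0 0 0 / 0 0 0 0 0 0 / 0 0 0 0 8 0 / 15 0 0 0 0 0
t=5: a0@(3,0) a1@(3,0) a2@(2,4) a3@(3,0) a4@(3,0) a5@(3,0) a6@(2,4) | pheromone: 0 0 0 0 0 0 / 0 0 0 0 0 0 / 0 0 0 0 9 0 / 19 0 0 0 0 0
t=6: a0@(3,0) a1@(3,0) a2@(2,4) a3@(3,0) a4@(3,0) a5@(3,0) a6@(2,4) | pheromone: 0 0 0 0 0 0 / 0 0 0 0 0 0 / 0 0 0 0 10 0 / 23 0 0 0 0 0
t=7: a0@(3,0) a1@(3,0) a2@(2,4) a3@(3,0) a4@(3,0) a5@(3,0) a6@(2,4) | pheromone: 0 0 0 0 0 0 / 0 0 0 0 0 0 / 0 0 0 0 11 0 / 27 0 0 0 0 0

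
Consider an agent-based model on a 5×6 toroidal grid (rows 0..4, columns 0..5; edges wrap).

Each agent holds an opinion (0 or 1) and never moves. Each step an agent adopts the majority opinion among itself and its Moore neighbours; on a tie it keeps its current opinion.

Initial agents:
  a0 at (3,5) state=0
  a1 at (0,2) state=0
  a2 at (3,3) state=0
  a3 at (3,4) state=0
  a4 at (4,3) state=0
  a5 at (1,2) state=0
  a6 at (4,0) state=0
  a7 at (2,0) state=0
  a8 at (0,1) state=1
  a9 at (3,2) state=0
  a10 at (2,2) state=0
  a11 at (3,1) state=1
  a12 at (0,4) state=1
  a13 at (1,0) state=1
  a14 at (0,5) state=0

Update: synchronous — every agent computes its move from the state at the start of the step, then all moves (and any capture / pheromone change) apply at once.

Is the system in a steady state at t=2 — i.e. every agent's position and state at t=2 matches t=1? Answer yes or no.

no

t=1: a0@(3,5):0 a1@(0,2):0 a2@(3,3):0 a3@(3,4):0 a4@(4,3):0 a5@(1,2):0 a6@(4,0):0 a7@(2,0):0 a8@(0,1):0 a9@(3,2):0 a10@(2,2):0 a11@(3,1):0 a12@(0,4):0 a13@(1,0):1 a14@(0,5):0
t=2: a0@(3,5):0 a1@(0,2):0 a2@(3,3):0 a3@(3,4):0 a4@(4,3):0 a5@(1,2):0 a6@(4,0):0 a7@(2,0):0 a8@(0,1):0 a9@(3,2):0 a10@(2,2):0 a11@(3,1):0 a12@(0,4):0 a13@(1,0):0 a14@(0,5):0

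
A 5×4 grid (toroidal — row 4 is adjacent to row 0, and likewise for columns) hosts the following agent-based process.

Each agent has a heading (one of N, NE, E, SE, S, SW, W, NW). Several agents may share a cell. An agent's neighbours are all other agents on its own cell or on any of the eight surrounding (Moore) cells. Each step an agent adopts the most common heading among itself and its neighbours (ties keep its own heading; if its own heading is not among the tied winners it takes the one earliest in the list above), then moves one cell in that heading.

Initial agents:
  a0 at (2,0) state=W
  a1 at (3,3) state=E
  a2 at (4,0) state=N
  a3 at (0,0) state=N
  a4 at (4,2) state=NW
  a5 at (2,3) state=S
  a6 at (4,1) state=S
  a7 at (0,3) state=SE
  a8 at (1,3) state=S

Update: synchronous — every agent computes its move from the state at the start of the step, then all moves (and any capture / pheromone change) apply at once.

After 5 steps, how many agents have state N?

9

t=1: a0@(3,0):S a1@(3,0):E a2@(3,0):N a3@(4,0):N a4@(3,1):NW a5@(3,3):S a6@(3,1):N a7@(4,3):N a8@(2,3):S
t=2: a0@(2,0):N a1@(2,0):N a2@(2,0):N a3@(3,0):N a4@(2,1):N a5@(4,3):S a6@(2,1):N a7@(3,3):N a8@(3,3):S
t=3: a0@(1,0):N a1@(1,0):N a2@(1,0):N a3@(2,0):N a4@(1,1):N a5@(0,3):S a6@(1,1):N a7@(2,3):N a8@(2,3):N
t=4: a0@(0,0):N a1@(0,0):N a2@(0,0):N a3@(1,0):N a4@(0,1):N a5@(4,3):N a6@(0,1):N a7@(1,3):N a8@(1,3):N
t=5: a0@(4,0):N a1@(4,0):N a2@(4,0):N a3@(0,0):N a4@(4,1):N a5@(3,3):N a6@(4,1):N a7@(0,3):N a8@(0,3):N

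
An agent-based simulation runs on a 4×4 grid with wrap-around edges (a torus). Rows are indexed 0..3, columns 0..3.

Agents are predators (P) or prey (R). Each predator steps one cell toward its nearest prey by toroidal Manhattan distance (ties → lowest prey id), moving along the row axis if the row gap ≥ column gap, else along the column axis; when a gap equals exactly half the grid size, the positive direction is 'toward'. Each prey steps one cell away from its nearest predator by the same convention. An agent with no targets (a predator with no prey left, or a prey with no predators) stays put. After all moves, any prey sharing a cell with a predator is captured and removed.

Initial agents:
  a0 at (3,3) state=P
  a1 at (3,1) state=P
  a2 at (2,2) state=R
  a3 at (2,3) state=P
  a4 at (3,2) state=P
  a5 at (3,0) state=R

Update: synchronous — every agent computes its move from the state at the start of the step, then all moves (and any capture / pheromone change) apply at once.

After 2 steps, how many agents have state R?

t=1: a0@(3,0):P a1@(3,0):P a2@(2,1):R a3@(2,2):P a4@(2,2):P a5@(3,1):R
t=2: a0@(3,1):P a1@(3,1):P a2@(2,0):R a3@(2,1):P a4@(2,1):P a5@(3,2):R

2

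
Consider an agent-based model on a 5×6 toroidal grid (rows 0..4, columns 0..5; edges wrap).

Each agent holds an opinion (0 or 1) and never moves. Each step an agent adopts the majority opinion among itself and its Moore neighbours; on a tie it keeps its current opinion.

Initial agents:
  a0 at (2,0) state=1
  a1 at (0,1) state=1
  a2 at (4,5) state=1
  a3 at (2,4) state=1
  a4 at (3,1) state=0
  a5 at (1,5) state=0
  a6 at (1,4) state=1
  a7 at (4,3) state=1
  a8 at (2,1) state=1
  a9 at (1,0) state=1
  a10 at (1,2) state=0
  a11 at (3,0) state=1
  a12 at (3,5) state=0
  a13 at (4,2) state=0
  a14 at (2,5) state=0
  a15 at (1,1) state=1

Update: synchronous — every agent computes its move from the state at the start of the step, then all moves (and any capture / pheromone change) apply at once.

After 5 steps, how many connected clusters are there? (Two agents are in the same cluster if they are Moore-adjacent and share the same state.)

1

t=1: a0@(2,0):1 a1@(0,1):1 a2@(4,5):1 a3@(2,4):0 a4@(3,1):1 a5@(1,5):1 a6@(1,4):1 a7@(4,3):1 a8@(2,1):1 a9@(1,0):1 a10@(1,2):1 a11@(3,0):1 a12@(3,5):1 a13@(4,2):0 a14@(2,5):1 a15@(1,1):1
t=2: a0@(2,0):1 a1@(0,1):1 a2@(4,5):1 a3@(2,4):1 a4@(3,1):1 a5@(1,5):1 a6@(1,4):1 a7@(4,3):1 a8@(2,1):1 a9@(1,0):1 a10@(1,2):1 a11@(3,0):1 a12@(3,5):1 a13@(4,2):1 a14@(2,5):1 a15@(1,1):1
t=3: (unchanged — steady state)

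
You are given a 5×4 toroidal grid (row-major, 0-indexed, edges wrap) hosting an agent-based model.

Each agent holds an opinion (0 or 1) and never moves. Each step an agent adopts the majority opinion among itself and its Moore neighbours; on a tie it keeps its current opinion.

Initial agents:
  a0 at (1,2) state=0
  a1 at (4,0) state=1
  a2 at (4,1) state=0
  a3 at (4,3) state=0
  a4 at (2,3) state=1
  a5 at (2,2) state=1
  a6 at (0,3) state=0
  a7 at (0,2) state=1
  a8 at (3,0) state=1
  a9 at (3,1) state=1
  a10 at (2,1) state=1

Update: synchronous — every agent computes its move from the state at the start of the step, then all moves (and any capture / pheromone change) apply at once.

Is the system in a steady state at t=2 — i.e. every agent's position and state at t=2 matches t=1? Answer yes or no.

no

t=1: a0@(1,2):1 a1@(4,0):1 a2@(4,1):1 a3@(4,3):1 a4@(2,3):1 a5@(2,2):1 a6@(0,3):0 a7@(0,2):0 a8@(3,0):1 a9@(3,1):1 a10@(2,1):1
t=2: a0@(1,2):1 a1@(4,0):1 a2@(4,1):1 a3@(4,3):1 a4@(2,3):1 a5@(2,2):1 a6@(0,3):1 a7@(0,2):1 a8@(3,0):1 a9@(3,1):1 a10@(2,1):1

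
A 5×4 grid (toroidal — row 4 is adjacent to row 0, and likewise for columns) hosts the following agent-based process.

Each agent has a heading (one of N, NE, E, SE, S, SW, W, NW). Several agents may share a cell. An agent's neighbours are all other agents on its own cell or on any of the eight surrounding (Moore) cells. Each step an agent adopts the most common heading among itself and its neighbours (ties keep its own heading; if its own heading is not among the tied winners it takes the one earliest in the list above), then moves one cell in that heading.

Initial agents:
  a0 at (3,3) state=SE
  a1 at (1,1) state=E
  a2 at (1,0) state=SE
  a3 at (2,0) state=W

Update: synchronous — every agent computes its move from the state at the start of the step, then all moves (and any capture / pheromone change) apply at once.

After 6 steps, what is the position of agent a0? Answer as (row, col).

t=1: a0@(4,0):SE a1@(1,2):E a2@(2,1):SE a3@(3,1):SE
t=2: a0@(0,1):SE a1@(1,3):E a2@(3,2):SE a3@(4,2):SE
t=3: a0@(1,2):SE a1@(1,0):E a2@(4,3):SE a3@(0,3):SE
t=4: a0@(2,3):SE a1@(1,1):E a2@(0,0):SE a3@(1,0):SE
t=5: a0@(3,0):SE a1@(2,2):SE a2@(1,1):SE a3@(2,1):SE
t=6: a0@(4,1):SE a1@(3,3):SE a2@(2,2):SE a3@(3,2):SE

(4, 1)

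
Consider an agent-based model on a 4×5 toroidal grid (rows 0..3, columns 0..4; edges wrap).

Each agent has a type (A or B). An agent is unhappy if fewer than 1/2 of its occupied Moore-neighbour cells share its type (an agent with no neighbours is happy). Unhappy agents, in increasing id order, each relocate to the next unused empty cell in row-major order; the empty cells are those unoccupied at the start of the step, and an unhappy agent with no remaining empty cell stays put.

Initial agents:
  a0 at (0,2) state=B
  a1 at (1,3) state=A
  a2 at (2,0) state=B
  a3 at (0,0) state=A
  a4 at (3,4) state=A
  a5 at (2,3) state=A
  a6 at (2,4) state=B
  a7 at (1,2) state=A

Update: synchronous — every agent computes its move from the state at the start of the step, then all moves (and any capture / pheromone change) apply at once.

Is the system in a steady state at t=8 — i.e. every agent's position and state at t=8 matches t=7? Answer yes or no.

t=1: a0@(0,1):B a1@(1,3):A a2@(2,0):B a3@(0,0):A a4@(3,4):A a5@(2,3):A a6@(0,3):B a7@(1,2):A
t=2: a0@(0,2):B a1@(1,3):A a2@(0,4):B a3@(0,0):A a4@(3,4):A a5@(2,3):A a6@(1,0):B a7@(1,2):A
t=3: a0@(0,1):B a1@(1,3):A a2@(0,3):B a3@(1,1):A a4@(3,4):A a5@(2,3):A a6@(1,0):B a7@(1,2):A
t=4: a0@(0,0):B a1@(1,3):A a2@(0,2):B a3@(0,4):A a4@(3,4):A a5@(2,3):A a6@(1,0):B a7@(1,2):A
t=5: a0@(0,1):B a1@(1,3):A a2@(0,3):B a3@(0,4):A a4@(3,4):A a5@(2,3):A a6@(1,0):B a7@(1,2):A
t=6: a0@(0,1):B a1@(1,3):A a2@(0,0):B a3@(0,4):A a4@(3,4):A a5@(2,3):A a6@(1,0):B a7@(1,2):A
t=7: (unchanged — steady state)

yes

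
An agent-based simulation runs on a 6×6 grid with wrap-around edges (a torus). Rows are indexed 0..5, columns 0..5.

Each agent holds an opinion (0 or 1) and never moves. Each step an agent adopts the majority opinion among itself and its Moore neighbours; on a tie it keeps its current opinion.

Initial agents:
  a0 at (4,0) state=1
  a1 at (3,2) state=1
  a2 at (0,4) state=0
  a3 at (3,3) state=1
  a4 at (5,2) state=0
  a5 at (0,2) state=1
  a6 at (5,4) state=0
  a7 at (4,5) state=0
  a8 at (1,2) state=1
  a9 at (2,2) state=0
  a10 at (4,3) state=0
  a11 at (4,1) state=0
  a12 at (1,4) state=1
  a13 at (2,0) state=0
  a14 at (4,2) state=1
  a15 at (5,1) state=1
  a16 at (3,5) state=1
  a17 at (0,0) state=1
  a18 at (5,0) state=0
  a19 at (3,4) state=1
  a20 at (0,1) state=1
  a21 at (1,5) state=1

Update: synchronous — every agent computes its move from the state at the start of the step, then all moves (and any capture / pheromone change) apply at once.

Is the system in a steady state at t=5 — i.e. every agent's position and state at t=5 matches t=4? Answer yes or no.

t=1: a0@(4,0):1 a1@(3,2):1 a2@(0,4):0 a3@(3,3):1 a4@(5,2):1 a5@(0,2):1 a6@(5,4):0 a7@(4,5):0 a8@(1,2):1 a9@(2,2):1 a10@(4,3):1 a11@(4,1):1 a12@(1,4):1 a13@(2,0):1 a14@(4,2):1 a15@(5,1):1 a16@(3,5):1 a17@(0,0):1 a18@(5,0):1 a19@(3,4):1 a20@(0,1):1 a21@(1,5):1
t=2: a0@(4,0):1 a1@(3,2):1 a2@(0,4):0 a3@(3,3):1 a4@(5,2):1 a5@(0,2):1 a6@(5,4):0 a7@(4,5):1 a8@(1,2):1 a9@(2,2):1 a10@(4,3):1 a11@(4,1):1 a12@(1,4):1 a13@(2,0):1 a14@(4,2):1 a15@(5,1):1 a16@(3,5):1 a17@(0,0):1 a18@(5,0):1 a19@(3,4):1 a20@(0,1):1 a21@(1,5):1
t=3: (unchanged — steady state)

yes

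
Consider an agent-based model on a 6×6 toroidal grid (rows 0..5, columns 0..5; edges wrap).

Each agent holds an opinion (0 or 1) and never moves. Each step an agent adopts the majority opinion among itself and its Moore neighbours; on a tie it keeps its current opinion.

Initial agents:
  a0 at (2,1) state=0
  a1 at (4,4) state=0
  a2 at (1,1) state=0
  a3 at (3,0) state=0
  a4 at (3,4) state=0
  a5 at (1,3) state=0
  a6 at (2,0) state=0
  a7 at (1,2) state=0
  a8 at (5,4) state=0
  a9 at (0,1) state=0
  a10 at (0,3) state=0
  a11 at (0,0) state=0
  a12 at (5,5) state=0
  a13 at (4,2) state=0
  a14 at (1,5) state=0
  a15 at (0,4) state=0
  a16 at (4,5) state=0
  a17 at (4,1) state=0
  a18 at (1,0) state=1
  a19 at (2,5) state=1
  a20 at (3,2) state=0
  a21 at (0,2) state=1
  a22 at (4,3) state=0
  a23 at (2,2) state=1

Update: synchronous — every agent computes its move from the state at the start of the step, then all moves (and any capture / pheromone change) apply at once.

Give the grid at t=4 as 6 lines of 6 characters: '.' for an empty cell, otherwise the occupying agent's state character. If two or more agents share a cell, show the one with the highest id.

00000.
0000.0
000..0
0.0.0.
.00000
....00

t=1: a0@(2,1):0 a1@(4,4):0 a2@(1,1):0 a3@(3,0):0 a4@(3,4):0 a5@(1,3):0 a6@(2,0):0 a7@(1,2):0 a8@(5,4):0 a9@(0,1):0 a10@(0,3):0 a11@(0,0):0 a12@(5,5):0 a13@(4,2):0 a14@(1,5):0 a15@(0,4):0 a16@(4,5):0 a17@(4,1):0 a18@(1,0):0 a19@(2,5):0 a20@(3,2):0 a21@(0,2):0 a22@(4,3):0 a23@(2,2):0
t=2: (unchanged — steady state)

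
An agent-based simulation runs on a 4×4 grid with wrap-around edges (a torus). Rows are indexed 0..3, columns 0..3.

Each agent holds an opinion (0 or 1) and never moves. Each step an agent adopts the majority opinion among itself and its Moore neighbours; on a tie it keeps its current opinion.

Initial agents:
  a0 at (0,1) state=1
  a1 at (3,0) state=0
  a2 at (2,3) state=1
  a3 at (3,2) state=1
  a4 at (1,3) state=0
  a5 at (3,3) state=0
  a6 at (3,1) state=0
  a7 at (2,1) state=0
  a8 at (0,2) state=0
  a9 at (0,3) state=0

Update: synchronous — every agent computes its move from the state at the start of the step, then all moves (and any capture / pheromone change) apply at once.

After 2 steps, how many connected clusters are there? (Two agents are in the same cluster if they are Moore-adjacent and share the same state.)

t=1: a0@(0,1):0 a1@(3,0):0 a2@(2,3):0 a3@(3,2):0 a4@(1,3):0 a5@(3,3):0 a6@(3,1):0 a7@(2,1):0 a8@(0,2):0 a9@(0,3):0
t=2: (unchanged — steady state)

1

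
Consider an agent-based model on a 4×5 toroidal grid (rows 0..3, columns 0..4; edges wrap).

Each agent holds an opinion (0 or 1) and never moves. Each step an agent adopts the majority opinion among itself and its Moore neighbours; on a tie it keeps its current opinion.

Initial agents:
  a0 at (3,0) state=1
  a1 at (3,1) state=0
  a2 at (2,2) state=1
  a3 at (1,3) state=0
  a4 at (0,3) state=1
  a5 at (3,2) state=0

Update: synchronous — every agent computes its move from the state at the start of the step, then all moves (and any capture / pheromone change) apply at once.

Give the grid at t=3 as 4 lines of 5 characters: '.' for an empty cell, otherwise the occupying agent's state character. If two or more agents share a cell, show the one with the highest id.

...0.
...0.
..0..
100..

t=1: a0@(3,0):1 a1@(3,1):0 a2@(2,2):0 a3@(1,3):1 a4@(0,3):0 a5@(3,2):0
t=2: a0@(3,0):1 a1@(3,1):0 a2@(2,2):0 a3@(1,3):0 a4@(0,3):0 a5@(3,2):0
t=3: (unchanged — steady state)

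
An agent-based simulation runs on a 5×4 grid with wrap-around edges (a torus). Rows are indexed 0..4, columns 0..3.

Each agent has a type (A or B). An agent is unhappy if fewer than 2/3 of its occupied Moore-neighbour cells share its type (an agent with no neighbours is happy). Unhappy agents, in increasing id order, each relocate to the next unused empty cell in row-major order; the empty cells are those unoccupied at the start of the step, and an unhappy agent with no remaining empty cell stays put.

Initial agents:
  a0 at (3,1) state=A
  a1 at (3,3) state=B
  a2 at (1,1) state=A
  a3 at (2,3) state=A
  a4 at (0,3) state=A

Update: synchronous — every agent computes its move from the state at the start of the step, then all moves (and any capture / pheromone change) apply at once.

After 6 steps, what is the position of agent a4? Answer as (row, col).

t=1: a0@(3,1):A a1@(0,0):B a2@(1,1):A a3@(0,1):A a4@(0,3):A
t=2: a0@(3,1):A a1@(0,2):B a2@(1,0):A a3@(1,2):A a4@(1,3):A
t=3: a0@(3,1):A a1@(0,0):B a2@(1,0):A a3@(0,1):A a4@(1,3):A
t=4: a0@(3,1):A a1@(0,2):B a2@(1,0):A a3@(0,3):A a4@(1,1):A
t=5: a0@(3,1):A a1@(0,0):B a2@(1,0):A a3@(0,1):A a4@(1,2):A
t=6: a0@(3,1):A a1@(0,2):B a2@(0,3):A a3@(0,1):A a4@(1,2):A

(1, 2)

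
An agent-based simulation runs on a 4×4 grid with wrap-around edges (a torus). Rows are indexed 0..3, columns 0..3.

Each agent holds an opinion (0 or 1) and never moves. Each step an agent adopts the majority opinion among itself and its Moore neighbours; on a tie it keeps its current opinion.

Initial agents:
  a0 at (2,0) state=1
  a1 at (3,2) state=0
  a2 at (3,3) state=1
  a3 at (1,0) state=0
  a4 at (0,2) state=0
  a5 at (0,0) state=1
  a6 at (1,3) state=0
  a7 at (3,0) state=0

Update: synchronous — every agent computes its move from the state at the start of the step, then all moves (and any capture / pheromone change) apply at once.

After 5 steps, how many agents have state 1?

t=1: a0@(2,0):0 a1@(3,2):0 a2@(3,3):1 a3@(1,0):0 a4@(0,2):0 a5@(0,0):0 a6@(1,3):0 a7@(3,0):1
t=2: a0@(2,0):0 a1@(3,2):0 a2@(3,3):0 a3@(1,0):0 a4@(0,2):0 a5@(0,0):0 a6@(1,3):0 a7@(3,0):1
t=3: a0@(2,0):0 a1@(3,2):0 a2@(3,3):0 a3@(1,0):0 a4@(0,2):0 a5@(0,0):0 a6@(1,3):0 a7@(3,0):0
t=4: (unchanged — steady state)

0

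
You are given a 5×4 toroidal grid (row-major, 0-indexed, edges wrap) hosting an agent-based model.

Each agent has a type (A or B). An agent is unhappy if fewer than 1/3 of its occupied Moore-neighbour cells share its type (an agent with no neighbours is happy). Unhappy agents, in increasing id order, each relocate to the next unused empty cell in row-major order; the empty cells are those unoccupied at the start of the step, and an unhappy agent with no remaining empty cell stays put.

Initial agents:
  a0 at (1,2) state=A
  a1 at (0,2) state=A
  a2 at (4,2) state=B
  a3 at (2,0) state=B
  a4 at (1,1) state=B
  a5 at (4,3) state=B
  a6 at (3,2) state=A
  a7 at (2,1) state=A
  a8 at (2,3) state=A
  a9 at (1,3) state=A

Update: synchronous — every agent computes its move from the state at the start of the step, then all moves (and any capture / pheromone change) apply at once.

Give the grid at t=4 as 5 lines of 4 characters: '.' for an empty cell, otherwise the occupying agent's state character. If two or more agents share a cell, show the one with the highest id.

t=1: a0@(1,2):A a1@(0,2):A a2@(4,2):B a3@(0,0):B a4@(0,1):B a5@(4,3):B a6@(3,2):A a7@(2,1):A a8@(2,3):A a9@(1,3):A
t=2: (unchanged — steady state)

BBA.
..AA
.A.A
..A.
..BB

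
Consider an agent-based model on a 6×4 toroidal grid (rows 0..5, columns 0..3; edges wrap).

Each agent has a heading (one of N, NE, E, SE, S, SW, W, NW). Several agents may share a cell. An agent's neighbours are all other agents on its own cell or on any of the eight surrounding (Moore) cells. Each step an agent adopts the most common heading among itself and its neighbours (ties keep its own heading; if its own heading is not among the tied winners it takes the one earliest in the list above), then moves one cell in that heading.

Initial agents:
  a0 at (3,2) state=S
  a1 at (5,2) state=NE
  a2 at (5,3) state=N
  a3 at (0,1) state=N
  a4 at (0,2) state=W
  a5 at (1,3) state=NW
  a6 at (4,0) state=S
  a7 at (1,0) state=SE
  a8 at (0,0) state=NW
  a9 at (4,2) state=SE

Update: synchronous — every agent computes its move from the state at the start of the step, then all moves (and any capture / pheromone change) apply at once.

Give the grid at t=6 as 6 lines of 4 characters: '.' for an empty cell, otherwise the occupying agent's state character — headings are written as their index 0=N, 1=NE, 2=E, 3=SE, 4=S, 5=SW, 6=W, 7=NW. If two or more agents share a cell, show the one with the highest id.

t=1: a0@(4,2):S a1@(4,2):N a2@(4,3):N a3@(5,1):N a4@(5,2):N a5@(0,2):NW a6@(5,0):S a7@(0,3):NW a8@(5,3):NW a9@(5,3):SE
t=2: a0@(3,2):N a1@(3,2):N a2@(3,3):N a3@(4,1):N a4@(4,2):N a5@(5,1):NW a6@(4,0):N a7@(5,2):NW a8@(4,2):NW a9@(4,3):N
t=3: a0@(2,2):N a1@(2,2):N a2@(2,3):N a3@(3,1):N a4@(3,2):N a5@(4,0):NW a6@(3,0):N a7@(4,1):NW a8@(3,2):N a9@(3,3):N
t=4: a0@(1,2):N a1@(1,2):N a2@(1,3):N a3@(2,1):N a4@(2,2):N a5@(3,0):N a6@(2,0):N a7@(3,1):N a8@(2,2):N a9@(2,3):N
t=5: a0@(0,2):N a1@(0,2):N a2@(0,3):N a3@(1,1):N a4@(1,2):N a5@(2,0):N a6@(1,0):N a7@(2,1):N a8@(1,2):N a9@(1,3):N
t=6: a0@(5,2):N a1@(5,2):N a2@(5,3):N a3@(0,1):N a4@(0,2):N a5@(1,0):N a6@(0,0):N a7@(1,1):N a8@(0,2):N a9@(0,3):N

0000
00..
....
....
....
..00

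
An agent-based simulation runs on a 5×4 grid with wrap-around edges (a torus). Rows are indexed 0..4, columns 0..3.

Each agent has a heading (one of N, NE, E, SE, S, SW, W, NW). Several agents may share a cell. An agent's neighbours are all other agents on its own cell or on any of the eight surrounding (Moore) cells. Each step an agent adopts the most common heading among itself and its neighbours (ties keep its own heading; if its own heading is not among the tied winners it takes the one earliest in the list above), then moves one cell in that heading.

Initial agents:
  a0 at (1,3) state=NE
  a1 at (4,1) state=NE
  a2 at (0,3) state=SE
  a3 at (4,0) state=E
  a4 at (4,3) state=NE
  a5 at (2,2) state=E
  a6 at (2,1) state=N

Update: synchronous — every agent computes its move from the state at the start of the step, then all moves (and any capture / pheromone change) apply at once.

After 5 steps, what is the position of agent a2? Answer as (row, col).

t=1: a0@(0,0):NE a1@(3,2):NE a2@(4,0):NE a3@(3,1):NE a4@(3,0):NE a5@(2,3):E a6@(1,1):N
t=2: a0@(4,1):NE a1@(2,3):NE a2@(3,1):NE a3@(2,2):NE a4@(2,1):NE a5@(1,0):NE a6@(0,1):N
t=3: a0@(3,2):NE a1@(1,0):NE a2@(2,2):NE a3@(1,3):NE a4@(1,2):NE a5@(0,1):NE a6@(4,2):NE
t=4: a0@(2,3):NE a1@(0,1):NE a2@(1,3):NE a3@(0,0):NE a4@(0,3):NE a5@(4,2):NE a6@(3,3):NE
t=5: a0@(1,0):NE a1@(4,2):NE a2@(0,0):NE a3@(4,1):NE a4@(4,0):NE a5@(3,3):NE a6@(2,0):NE

(0, 0)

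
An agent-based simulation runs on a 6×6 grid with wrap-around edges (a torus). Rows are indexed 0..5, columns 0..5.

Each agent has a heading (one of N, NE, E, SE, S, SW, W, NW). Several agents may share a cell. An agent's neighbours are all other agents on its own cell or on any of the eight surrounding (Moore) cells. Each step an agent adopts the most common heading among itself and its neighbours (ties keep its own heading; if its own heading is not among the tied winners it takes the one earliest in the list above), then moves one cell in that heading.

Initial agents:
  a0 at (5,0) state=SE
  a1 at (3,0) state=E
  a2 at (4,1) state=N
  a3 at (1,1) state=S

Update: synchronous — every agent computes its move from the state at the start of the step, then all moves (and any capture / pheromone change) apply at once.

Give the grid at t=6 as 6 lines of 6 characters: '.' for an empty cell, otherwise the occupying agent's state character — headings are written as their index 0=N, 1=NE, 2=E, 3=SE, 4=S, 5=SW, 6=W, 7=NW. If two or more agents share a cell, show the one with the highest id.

......
.4....
......
2.....
.0....
3.....

t=1: a0@(0,1):SE a1@(3,1):E a2@(3,1):N a3@(2,1):S
t=2: a0@(1,2):SE a1@(3,2):E a2@(2,1):N a3@(3,1):S
t=3: a0@(2,3):SE a1@(3,3):E a2@(1,1):N a3@(4,1):S
t=4: a0@(3,4):SE a1@(3,4):E a2@(0,1):N a3@(5,1):S
t=5: a0@(4,5):SE a1@(3,5):E a2@(5,1):N a3@(0,1):S
t=6: a0@(5,0):SE a1@(3,0):E a2@(4,1):N a3@(1,1):S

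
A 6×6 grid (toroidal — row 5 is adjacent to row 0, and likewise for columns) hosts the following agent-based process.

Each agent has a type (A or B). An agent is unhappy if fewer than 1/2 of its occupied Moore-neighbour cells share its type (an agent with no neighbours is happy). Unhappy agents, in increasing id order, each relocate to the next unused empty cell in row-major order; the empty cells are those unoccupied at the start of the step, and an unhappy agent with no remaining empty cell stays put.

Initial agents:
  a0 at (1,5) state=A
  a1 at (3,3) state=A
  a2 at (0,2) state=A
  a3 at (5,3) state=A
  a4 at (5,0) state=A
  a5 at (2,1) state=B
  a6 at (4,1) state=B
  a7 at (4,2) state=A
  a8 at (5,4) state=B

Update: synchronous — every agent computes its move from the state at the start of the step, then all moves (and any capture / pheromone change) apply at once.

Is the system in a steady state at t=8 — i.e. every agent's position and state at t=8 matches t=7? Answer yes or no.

yes

t=1: a0@(1,5):A a1@(3,3):A a2@(0,2):A a3@(5,3):A a4@(0,0):A a5@(2,1):B a6@(0,1):B a7@(4,2):A a8@(0,3):B
t=2: a0@(1,5):A a1@(3,3):A a2@(0,4):A a3@(5,3):A a4@(0,0):A a5@(2,1):B a6@(0,5):B a7@(4,2):A a8@(1,0):B
t=3: a0@(1,5):A a1@(3,3):A a2@(0,4):A a3@(5,3):A a4@(0,1):A a5@(2,1):B a6@(0,2):B a7@(4,2):A a8@(1,0):B
t=4: a0@(1,5):A a1@(3,3):A a2@(0,4):A a3@(5,3):A a4@(0,0):A a5@(2,1):B a6@(0,3):B a7@(4,2):A a8@(0,5):B
t=5: a0@(1,5):A a1@(3,3):A a2@(0,4):A a3@(5,3):A a4@(0,0):A a5@(2,1):B a6@(0,1):B a7@(4,2):A a8@(0,2):B
t=6: (unchanged — steady state)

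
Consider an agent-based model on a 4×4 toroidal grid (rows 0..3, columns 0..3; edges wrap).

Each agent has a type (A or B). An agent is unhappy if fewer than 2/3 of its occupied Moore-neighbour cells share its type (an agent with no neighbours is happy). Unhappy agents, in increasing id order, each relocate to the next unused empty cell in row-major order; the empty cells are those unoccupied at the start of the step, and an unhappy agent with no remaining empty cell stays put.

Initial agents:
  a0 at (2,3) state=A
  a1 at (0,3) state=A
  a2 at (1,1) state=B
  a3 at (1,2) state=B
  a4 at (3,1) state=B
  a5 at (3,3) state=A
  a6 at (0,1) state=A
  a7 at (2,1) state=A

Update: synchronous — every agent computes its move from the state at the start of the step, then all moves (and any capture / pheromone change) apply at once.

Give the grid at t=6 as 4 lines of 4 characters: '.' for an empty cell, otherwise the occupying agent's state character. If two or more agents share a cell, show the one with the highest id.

ABAB
AAA.
.B..
....

t=1: a0@(0,0):A a1@(0,2):A a2@(1,0):B a3@(1,3):B a4@(2,0):B a5@(3,3):A a6@(2,2):A a7@(3,0):A
t=2: a0@(0,1):A a1@(0,3):A a2@(1,0):B a3@(1,1):B a4@(1,2):B a5@(3,3):A a6@(2,1):A a7@(3,0):A
t=3: a0@(0,0):A a1@(0,2):A a2@(1,3):B a3@(2,0):B a4@(2,2):B a5@(3,3):A a6@(2,3):A a7@(3,0):A
t=4: a0@(0,0):A a1@(0,1):A a2@(0,3):B a3@(1,0):B a4@(1,1):B a5@(3,3):A a6@(1,2):A a7@(3,0):A
t=5: a0@(0,2):A a1@(1,3):A a2@(2,0):B a3@(2,1):B a4@(2,2):B a5@(3,3):A a6@(2,3):A a7@(3,0):A
t=6: a0@(0,2):A a1@(0,0):A a2@(0,1):B a3@(2,1):B a4@(0,3):B a5@(1,0):A a6@(1,1):A a7@(1,2):A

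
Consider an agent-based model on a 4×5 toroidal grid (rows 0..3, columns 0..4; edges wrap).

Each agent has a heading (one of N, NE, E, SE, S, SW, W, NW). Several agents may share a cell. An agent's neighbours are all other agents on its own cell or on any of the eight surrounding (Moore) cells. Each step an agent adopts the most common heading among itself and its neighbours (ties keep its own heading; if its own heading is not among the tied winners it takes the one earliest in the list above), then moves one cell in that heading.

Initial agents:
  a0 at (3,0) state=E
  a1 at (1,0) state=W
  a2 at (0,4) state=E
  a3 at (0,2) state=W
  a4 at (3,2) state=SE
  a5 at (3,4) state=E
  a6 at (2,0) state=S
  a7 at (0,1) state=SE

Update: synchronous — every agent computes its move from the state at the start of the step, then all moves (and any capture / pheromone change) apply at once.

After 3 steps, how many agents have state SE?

4

t=1: a0@(3,1):E a1@(1,4):W a2@(0,0):E a3@(1,3):SE a4@(0,3):SE a5@(3,0):E a6@(2,1):E a7@(1,2):SE
t=2: a0@(3,2):E a1@(2,0):SE a2@(0,1):E a3@(2,4):SE a4@(1,4):SE a5@(3,1):E a6@(2,2):E a7@(2,3):SE
t=3: a0@(3,3):E a1@(3,1):SE a2@(0,2):E a3@(3,0):SE a4@(2,0):SE a5@(3,2):E a6@(2,3):E a7@(3,4):SE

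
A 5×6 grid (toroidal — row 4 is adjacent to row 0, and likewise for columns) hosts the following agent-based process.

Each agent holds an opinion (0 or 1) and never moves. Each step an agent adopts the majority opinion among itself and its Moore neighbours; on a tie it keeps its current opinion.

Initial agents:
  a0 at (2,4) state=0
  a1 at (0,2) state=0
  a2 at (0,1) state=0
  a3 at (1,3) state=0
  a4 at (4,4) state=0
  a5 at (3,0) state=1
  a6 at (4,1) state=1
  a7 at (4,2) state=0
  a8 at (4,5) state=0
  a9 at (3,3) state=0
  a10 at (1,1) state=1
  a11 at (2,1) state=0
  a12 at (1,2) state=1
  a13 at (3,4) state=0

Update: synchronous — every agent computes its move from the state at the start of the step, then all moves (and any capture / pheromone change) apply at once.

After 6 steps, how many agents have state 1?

t=1: a0@(2,4):0 a1@(0,2):0 a2@(0,1):0 a3@(1,3):0 a4@(4,4):0 a5@(3,0):1 a6@(4,1):0 a7@(4,2):0 a8@(4,5):0 a9@(3,3):0 a10@(1,1):0 a11@(2,1):1 a12@(1,2):0 a13@(3,4):0
t=2: (unchanged — steady state)

2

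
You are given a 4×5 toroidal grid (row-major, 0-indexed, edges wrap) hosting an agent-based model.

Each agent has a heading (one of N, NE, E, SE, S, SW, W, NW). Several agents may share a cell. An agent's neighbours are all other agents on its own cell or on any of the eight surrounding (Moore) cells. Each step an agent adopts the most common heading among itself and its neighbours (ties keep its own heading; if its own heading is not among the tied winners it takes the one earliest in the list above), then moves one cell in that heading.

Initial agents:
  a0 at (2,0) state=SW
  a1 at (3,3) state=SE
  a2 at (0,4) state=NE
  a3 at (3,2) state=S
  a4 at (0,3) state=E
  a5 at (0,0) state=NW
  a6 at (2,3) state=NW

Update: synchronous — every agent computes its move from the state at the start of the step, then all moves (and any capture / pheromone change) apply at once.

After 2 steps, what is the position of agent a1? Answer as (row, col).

t=1: a0@(3,4):SW a1@(0,4):SE a2@(3,0):NE a3@(0,2):S a4@(0,4):E a5@(3,4):NW a6@(1,2):NW
t=2: a0@(0,3):SW a1@(1,0):SE a2@(2,1):NE a3@(1,2):S a4@(0,0):E a5@(2,3):NW a6@(0,1):NW

(1, 0)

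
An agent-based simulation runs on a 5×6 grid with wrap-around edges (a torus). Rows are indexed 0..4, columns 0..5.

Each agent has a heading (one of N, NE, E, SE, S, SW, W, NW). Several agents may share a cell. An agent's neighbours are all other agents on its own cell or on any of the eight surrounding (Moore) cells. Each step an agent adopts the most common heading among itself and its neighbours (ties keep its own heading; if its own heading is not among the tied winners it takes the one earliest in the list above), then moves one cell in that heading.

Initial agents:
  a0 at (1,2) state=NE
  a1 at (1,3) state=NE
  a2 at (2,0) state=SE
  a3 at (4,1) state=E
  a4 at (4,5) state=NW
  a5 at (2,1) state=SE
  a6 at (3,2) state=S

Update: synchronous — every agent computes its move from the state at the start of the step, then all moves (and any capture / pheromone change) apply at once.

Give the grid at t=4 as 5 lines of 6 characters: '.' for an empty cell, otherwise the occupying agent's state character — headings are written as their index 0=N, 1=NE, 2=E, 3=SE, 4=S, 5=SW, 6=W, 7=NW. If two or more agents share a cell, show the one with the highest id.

.7....
3...33
.1...3
......
......

t=1: a0@(0,3):NE a1@(0,4):NE a2@(3,1):SE a3@(4,2):E a4@(3,4):NW a5@(3,2):SE a6@(4,2):S
t=2: a0@(4,4):NE a1@(4,5):NE a2@(4,2):SE a3@(0,3):SE a4@(2,3):NW a5@(4,3):SE a6@(0,3):SE
t=3: a0@(0,5):SE a1@(3,0):NE a2@(0,3):SE a3@(1,4):SE a4@(1,2):NW a5@(0,4):SE a6@(1,4):SE
t=4: a0@(1,0):SE a1@(2,1):NE a2@(1,4):SE a3@(2,5):SE a4@(0,1):NW a5@(1,5):SE a6@(2,5):SE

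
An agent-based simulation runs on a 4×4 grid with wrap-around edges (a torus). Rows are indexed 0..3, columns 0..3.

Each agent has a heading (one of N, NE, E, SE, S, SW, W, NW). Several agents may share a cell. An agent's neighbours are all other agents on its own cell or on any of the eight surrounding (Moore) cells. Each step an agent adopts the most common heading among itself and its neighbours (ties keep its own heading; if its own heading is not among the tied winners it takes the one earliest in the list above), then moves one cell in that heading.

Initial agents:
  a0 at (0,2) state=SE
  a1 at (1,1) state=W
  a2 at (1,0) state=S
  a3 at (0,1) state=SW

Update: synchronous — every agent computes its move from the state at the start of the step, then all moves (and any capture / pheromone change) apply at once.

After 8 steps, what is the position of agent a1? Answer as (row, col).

t=1: a0@(1,3):SE a1@(1,0):W a2@(2,0):S a3@(1,0):SW
t=2: a0@(2,0):SE a1@(1,3):W a2@(3,0):S a3@(2,3):SW
t=3: a0@(3,1):SE a1@(1,2):W a2@(0,0):S a3@(3,2):SW
t=4: a0@(0,2):SE a1@(1,1):W a2@(1,0):S a3@(0,1):SW
t=5: a0@(1,3):SE a1@(1,0):W a2@(2,0):S a3@(1,0):SW
t=6: a0@(2,0):SE a1@(1,3):W a2@(3,0):S a3@(2,3):SW
t=7: a0@(3,1):SE a1@(1,2):W a2@(0,0):S a3@(3,2):SW
t=8: a0@(0,2):SE a1@(1,1):W a2@(1,0):S a3@(0,1):SW

(1, 1)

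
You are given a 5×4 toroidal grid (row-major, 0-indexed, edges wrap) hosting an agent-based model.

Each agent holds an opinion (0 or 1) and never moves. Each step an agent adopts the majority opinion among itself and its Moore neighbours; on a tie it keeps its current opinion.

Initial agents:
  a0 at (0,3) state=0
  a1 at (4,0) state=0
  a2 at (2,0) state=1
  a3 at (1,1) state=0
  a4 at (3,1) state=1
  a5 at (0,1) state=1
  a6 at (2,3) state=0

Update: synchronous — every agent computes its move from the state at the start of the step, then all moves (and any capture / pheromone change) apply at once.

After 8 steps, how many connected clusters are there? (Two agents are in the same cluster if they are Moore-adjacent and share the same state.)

3

t=1: a0@(0,3):0 a1@(4,0):0 a2@(2,0):1 a3@(1,1):1 a4@(3,1):1 a5@(0,1):0 a6@(2,3):0
t=2: (unchanged — steady state)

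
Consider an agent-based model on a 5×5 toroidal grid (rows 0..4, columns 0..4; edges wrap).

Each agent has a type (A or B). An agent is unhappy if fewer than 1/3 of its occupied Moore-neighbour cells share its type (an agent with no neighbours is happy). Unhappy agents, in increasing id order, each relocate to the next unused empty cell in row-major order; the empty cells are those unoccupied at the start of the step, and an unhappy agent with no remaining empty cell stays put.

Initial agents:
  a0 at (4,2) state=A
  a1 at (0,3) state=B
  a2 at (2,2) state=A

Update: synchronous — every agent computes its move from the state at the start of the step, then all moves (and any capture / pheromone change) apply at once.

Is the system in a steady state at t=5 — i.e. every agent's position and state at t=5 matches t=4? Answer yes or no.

t=1: a0@(0,0):A a1@(0,1):B a2@(2,2):A
t=2: a0@(0,2):A a1@(0,3):B a2@(2,2):A
t=3: a0@(0,0):A a1@(0,1):B a2@(2,2):A
t=4: a0@(0,2):A a1@(0,3):B a2@(2,2):A
t=5: a0@(0,0):A a1@(0,1):B a2@(2,2):A

no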